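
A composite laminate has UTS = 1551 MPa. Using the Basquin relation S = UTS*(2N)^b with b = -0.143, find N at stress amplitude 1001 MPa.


N = 0.5 * (S/UTS)^(1/b) = 0.5 * (1001/1551)^(1/-0.143) = 10.6877 cycles

10.6877 cycles


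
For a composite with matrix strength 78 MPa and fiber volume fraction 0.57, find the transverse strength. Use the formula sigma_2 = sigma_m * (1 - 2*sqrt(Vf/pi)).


factor = 1 - 2*sqrt(0.57/pi) = 0.1481
sigma_2 = 78 * 0.1481 = 11.55 MPa

11.55 MPa


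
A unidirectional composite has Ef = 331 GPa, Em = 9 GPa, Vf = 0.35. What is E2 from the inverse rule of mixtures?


1/E2 = Vf/Ef + (1-Vf)/Em = 0.35/331 + 0.65/9
E2 = 13.65 GPa

13.65 GPa


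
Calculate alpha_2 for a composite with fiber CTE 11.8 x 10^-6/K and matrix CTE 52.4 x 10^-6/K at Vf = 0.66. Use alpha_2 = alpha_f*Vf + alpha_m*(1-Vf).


alpha_2 = alpha_f*Vf + alpha_m*(1-Vf) = 11.8*0.66 + 52.4*0.34 = 25.6 x 10^-6/K

25.6 x 10^-6/K


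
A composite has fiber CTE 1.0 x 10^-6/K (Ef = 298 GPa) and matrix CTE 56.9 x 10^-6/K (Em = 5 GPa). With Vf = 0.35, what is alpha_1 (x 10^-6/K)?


E1 = Ef*Vf + Em*(1-Vf) = 107.55
alpha_1 = (alpha_f*Ef*Vf + alpha_m*Em*(1-Vf))/E1 = 2.69 x 10^-6/K

2.69 x 10^-6/K


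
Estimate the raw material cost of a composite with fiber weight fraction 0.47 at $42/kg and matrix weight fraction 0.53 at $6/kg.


Cost = cost_f*Wf + cost_m*Wm = 42*0.47 + 6*0.53 = $22.92/kg

$22.92/kg


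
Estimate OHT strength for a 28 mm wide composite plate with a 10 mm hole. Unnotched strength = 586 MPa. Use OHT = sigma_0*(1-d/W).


OHT = sigma_0*(1-d/W) = 586*(1-10/28) = 376.7 MPa

376.7 MPa


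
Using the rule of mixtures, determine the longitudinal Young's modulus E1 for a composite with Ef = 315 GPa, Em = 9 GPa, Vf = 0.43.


E1 = Ef*Vf + Em*(1-Vf) = 315*0.43 + 9*0.57 = 140.58 GPa

140.58 GPa


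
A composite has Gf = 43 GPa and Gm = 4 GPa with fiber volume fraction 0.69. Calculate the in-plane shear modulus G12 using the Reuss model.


1/G12 = Vf/Gf + (1-Vf)/Gm = 0.69/43 + 0.31/4
G12 = 10.69 GPa

10.69 GPa


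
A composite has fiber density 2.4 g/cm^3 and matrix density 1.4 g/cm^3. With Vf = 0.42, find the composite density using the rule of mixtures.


rho_c = rho_f*Vf + rho_m*(1-Vf) = 2.4*0.42 + 1.4*0.58 = 1.82 g/cm^3

1.82 g/cm^3


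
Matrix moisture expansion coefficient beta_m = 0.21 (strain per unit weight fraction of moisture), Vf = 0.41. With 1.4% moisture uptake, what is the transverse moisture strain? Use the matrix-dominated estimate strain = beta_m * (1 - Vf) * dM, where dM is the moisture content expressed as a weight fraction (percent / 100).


dM = 1.4/100 = 0.014
strain = beta_m * (1-Vf) * dM = 0.21 * 0.59 * 0.014 = 0.0017346

0.0017346


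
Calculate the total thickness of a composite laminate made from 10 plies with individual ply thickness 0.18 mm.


h = n * t_ply = 10 * 0.18 = 1.8 mm

1.8 mm


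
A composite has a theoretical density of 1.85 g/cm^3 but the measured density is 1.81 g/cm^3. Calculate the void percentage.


Void% = (rho_theo - rho_actual)/rho_theo * 100 = (1.85 - 1.81)/1.85 * 100 = 2.16%

2.16%


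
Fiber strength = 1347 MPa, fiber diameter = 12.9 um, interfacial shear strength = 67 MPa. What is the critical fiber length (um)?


Lc = sigma_f * d / (2 * tau_i) = 1347 * 12.9 / (2 * 67) = 129.7 um

129.7 um


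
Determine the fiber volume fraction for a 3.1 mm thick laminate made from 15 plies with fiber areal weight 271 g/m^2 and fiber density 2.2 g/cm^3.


Vf = n * FAW / (rho_f * h * 1000) = 15 * 271 / (2.2 * 3.1 * 1000) = 0.596

0.596


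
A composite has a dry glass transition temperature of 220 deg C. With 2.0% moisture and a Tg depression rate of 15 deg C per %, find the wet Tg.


Tg_wet = Tg_dry - k*moisture = 220 - 15*2.0 = 190.0 deg C

190.0 deg C


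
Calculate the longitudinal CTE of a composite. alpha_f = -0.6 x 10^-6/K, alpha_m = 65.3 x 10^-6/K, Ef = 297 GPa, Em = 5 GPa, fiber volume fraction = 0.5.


E1 = Ef*Vf + Em*(1-Vf) = 151.0
alpha_1 = (alpha_f*Ef*Vf + alpha_m*Em*(1-Vf))/E1 = 0.49 x 10^-6/K

0.49 x 10^-6/K


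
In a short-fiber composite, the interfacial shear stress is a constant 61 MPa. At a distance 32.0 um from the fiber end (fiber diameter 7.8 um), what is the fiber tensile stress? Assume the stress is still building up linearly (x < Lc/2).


Force balance: sigma_f * (pi*d^2/4) = tau * (pi*d) * x  ->  sigma_f = 4 * tau * x / d
sigma_f = 4 * 61 * 32.0 / 7.8 = 1001.0 MPa

1001.0 MPa


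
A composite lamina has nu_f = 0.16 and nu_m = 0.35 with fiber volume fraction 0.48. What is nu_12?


nu_12 = nu_f*Vf + nu_m*(1-Vf) = 0.16*0.48 + 0.35*0.52 = 0.2588

0.2588


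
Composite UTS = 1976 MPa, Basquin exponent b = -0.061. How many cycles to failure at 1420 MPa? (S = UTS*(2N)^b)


N = 0.5 * (S/UTS)^(1/b) = 0.5 * (1420/1976)^(1/-0.061) = 112.5657 cycles

112.5657 cycles


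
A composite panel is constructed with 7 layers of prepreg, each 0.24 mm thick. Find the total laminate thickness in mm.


h = n * t_ply = 7 * 0.24 = 1.68 mm

1.68 mm


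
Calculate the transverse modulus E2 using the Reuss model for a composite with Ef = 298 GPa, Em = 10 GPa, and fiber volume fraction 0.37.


1/E2 = Vf/Ef + (1-Vf)/Em = 0.37/298 + 0.63/10
E2 = 15.57 GPa

15.57 GPa


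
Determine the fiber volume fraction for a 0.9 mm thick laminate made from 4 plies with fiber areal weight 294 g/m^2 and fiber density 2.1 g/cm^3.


Vf = n * FAW / (rho_f * h * 1000) = 4 * 294 / (2.1 * 0.9 * 1000) = 0.6222

0.6222


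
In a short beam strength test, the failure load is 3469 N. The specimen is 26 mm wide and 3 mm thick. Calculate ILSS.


ILSS = 3F/(4bh) = 3*3469/(4*26*3) = 33.36 MPa

33.36 MPa


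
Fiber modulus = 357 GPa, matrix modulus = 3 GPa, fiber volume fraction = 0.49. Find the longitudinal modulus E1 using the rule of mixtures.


E1 = Ef*Vf + Em*(1-Vf) = 357*0.49 + 3*0.51 = 176.46 GPa

176.46 GPa


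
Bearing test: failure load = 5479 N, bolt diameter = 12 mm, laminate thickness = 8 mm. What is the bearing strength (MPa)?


sigma_br = F/(d*h) = 5479/(12*8) = 57.1 MPa

57.1 MPa


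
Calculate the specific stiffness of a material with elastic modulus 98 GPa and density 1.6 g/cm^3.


Specific stiffness = E/rho = 98/1.6 = 61.3 GPa/(g/cm^3)

61.3 GPa/(g/cm^3)


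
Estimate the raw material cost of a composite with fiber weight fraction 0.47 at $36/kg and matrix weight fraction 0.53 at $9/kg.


Cost = cost_f*Wf + cost_m*Wm = 36*0.47 + 9*0.53 = $21.69/kg

$21.69/kg


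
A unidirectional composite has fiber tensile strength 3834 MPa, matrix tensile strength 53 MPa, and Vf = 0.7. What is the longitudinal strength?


sigma_1 = sigma_f*Vf + sigma_m*(1-Vf) = 3834*0.7 + 53*0.3 = 2699.7 MPa

2699.7 MPa


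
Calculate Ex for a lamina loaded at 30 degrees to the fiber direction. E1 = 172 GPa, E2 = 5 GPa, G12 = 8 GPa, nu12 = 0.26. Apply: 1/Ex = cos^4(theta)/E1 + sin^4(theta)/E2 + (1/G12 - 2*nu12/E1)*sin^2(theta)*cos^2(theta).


cos^4(30) = 0.5625, sin^4(30) = 0.0625, sin^2(30)*cos^2(30) = 0.1875
1/G12 - 2*nu12/E1 = 1/8 - 2*0.26/172 = 0.121977 GPa^-1
1/Ex = 0.5625/172 + 0.0625/5 + 0.121977*0.1875 = 0.038641 GPa^-1
Ex = 25.88 GPa

25.88 GPa


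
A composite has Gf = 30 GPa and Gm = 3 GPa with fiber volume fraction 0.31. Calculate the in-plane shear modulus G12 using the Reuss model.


1/G12 = Vf/Gf + (1-Vf)/Gm = 0.31/30 + 0.69/3
G12 = 4.16 GPa

4.16 GPa


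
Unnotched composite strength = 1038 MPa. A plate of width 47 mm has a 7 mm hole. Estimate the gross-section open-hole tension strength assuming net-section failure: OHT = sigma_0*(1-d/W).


OHT = sigma_0*(1-d/W) = 1038*(1-7/47) = 883.4 MPa

883.4 MPa


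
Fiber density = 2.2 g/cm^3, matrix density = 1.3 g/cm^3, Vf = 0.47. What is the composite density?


rho_c = rho_f*Vf + rho_m*(1-Vf) = 2.2*0.47 + 1.3*0.53 = 1.723 g/cm^3

1.723 g/cm^3


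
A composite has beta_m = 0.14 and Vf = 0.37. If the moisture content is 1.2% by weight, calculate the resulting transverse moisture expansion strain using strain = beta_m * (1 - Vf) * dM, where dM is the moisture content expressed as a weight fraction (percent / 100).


dM = 1.2/100 = 0.012
strain = beta_m * (1-Vf) * dM = 0.14 * 0.63 * 0.012 = 0.0010584

0.0010584


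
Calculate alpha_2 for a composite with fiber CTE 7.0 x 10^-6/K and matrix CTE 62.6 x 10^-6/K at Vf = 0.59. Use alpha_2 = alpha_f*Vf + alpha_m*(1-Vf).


alpha_2 = alpha_f*Vf + alpha_m*(1-Vf) = 7.0*0.59 + 62.6*0.41 = 29.8 x 10^-6/K

29.8 x 10^-6/K


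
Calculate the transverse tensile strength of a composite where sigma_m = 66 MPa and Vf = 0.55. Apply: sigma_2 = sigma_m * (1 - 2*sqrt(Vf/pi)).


factor = 1 - 2*sqrt(0.55/pi) = 0.1632
sigma_2 = 66 * 0.1632 = 10.77 MPa

10.77 MPa


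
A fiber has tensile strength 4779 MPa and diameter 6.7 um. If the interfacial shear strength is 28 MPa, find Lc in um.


Lc = sigma_f * d / (2 * tau_i) = 4779 * 6.7 / (2 * 28) = 571.8 um

571.8 um


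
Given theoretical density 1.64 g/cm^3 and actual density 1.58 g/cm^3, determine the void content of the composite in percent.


Void% = (rho_theo - rho_actual)/rho_theo * 100 = (1.64 - 1.58)/1.64 * 100 = 3.66%

3.66%


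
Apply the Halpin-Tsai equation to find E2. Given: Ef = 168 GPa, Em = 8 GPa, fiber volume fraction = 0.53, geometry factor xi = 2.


eta = (Ef/Em - 1)/(Ef/Em + xi) = (21.0 - 1)/(21.0 + 2) = 0.8696
E2 = Em*(1+xi*eta*Vf)/(1-eta*Vf) = 28.52 GPa

28.52 GPa


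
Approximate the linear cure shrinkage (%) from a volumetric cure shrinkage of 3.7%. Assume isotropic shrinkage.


Linear shrinkage ≈ vol_shrink/3 = 3.7/3 = 1.233%

1.233%


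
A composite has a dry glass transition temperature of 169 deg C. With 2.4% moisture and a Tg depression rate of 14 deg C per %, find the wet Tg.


Tg_wet = Tg_dry - k*moisture = 169 - 14*2.4 = 135.4 deg C

135.4 deg C


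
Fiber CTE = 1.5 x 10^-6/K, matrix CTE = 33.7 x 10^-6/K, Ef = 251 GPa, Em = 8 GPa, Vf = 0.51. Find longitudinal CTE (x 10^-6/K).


E1 = Ef*Vf + Em*(1-Vf) = 131.93
alpha_1 = (alpha_f*Ef*Vf + alpha_m*Em*(1-Vf))/E1 = 2.46 x 10^-6/K

2.46 x 10^-6/K


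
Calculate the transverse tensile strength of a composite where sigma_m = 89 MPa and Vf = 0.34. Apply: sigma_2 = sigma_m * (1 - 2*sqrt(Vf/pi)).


factor = 1 - 2*sqrt(0.34/pi) = 0.342
sigma_2 = 89 * 0.342 = 30.44 MPa

30.44 MPa


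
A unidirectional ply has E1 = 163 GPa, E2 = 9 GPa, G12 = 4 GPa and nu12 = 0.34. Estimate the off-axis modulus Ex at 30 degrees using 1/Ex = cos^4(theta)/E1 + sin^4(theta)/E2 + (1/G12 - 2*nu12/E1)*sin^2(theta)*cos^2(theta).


cos^4(30) = 0.5625, sin^4(30) = 0.0625, sin^2(30)*cos^2(30) = 0.1875
1/G12 - 2*nu12/E1 = 1/4 - 2*0.34/163 = 0.245828 GPa^-1
1/Ex = 0.5625/163 + 0.0625/9 + 0.245828*0.1875 = 0.0564882 GPa^-1
Ex = 17.7 GPa

17.7 GPa


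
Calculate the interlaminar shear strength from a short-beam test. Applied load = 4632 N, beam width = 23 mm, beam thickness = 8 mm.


ILSS = 3F/(4bh) = 3*4632/(4*23*8) = 18.88 MPa

18.88 MPa


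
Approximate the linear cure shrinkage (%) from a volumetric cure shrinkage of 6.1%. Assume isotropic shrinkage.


Linear shrinkage ≈ vol_shrink/3 = 6.1/3 = 2.033%

2.033%


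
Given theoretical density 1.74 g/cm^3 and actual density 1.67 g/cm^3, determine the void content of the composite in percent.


Void% = (rho_theo - rho_actual)/rho_theo * 100 = (1.74 - 1.67)/1.74 * 100 = 4.02%

4.02%


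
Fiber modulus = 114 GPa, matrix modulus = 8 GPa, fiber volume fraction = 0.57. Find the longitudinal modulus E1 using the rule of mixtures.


E1 = Ef*Vf + Em*(1-Vf) = 114*0.57 + 8*0.43 = 68.42 GPa

68.42 GPa


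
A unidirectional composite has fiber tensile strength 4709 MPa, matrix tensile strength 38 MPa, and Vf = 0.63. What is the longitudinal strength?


sigma_1 = sigma_f*Vf + sigma_m*(1-Vf) = 4709*0.63 + 38*0.37 = 2980.7 MPa

2980.7 MPa


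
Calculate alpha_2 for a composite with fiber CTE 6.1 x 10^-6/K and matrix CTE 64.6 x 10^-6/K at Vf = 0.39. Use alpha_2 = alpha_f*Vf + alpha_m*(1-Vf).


alpha_2 = alpha_f*Vf + alpha_m*(1-Vf) = 6.1*0.39 + 64.6*0.61 = 41.8 x 10^-6/K

41.8 x 10^-6/K


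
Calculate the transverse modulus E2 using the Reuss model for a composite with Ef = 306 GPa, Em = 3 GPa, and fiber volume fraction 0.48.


1/E2 = Vf/Ef + (1-Vf)/Em = 0.48/306 + 0.52/3
E2 = 5.72 GPa

5.72 GPa


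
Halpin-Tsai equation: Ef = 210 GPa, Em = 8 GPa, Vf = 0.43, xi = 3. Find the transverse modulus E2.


eta = (Ef/Em - 1)/(Ef/Em + xi) = (26.25 - 1)/(26.25 + 3) = 0.8632
E2 = Em*(1+xi*eta*Vf)/(1-eta*Vf) = 26.89 GPa

26.89 GPa


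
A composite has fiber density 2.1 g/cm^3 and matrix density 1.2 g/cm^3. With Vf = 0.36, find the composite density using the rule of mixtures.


rho_c = rho_f*Vf + rho_m*(1-Vf) = 2.1*0.36 + 1.2*0.64 = 1.524 g/cm^3

1.524 g/cm^3


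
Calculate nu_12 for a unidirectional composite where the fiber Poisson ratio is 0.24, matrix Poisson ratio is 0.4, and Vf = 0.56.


nu_12 = nu_f*Vf + nu_m*(1-Vf) = 0.24*0.56 + 0.4*0.44 = 0.3104

0.3104


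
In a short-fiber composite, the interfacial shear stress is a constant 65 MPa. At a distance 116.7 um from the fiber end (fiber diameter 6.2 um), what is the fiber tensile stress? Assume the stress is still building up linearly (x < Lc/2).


Force balance: sigma_f * (pi*d^2/4) = tau * (pi*d) * x  ->  sigma_f = 4 * tau * x / d
sigma_f = 4 * 65 * 116.7 / 6.2 = 4893.9 MPa

4893.9 MPa


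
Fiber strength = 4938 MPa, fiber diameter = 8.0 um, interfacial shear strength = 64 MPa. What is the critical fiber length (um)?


Lc = sigma_f * d / (2 * tau_i) = 4938 * 8.0 / (2 * 64) = 308.6 um

308.6 um


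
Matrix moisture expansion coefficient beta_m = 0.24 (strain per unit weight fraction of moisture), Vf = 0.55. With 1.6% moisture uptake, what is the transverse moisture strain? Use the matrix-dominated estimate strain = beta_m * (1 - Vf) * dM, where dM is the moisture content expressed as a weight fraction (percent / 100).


dM = 1.6/100 = 0.016
strain = beta_m * (1-Vf) * dM = 0.24 * 0.45 * 0.016 = 0.001728

0.001728


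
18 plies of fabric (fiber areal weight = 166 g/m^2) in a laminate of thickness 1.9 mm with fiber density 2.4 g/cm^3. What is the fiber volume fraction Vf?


Vf = n * FAW / (rho_f * h * 1000) = 18 * 166 / (2.4 * 1.9 * 1000) = 0.6553

0.6553


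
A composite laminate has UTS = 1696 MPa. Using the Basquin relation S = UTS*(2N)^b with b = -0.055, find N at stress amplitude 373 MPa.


N = 0.5 * (S/UTS)^(1/b) = 0.5 * (373/1696)^(1/-0.055) = 4.5442e+11 cycles

4.5442e+11 cycles


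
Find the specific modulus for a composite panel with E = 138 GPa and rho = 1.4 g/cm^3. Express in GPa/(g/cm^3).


Specific stiffness = E/rho = 138/1.4 = 98.6 GPa/(g/cm^3)

98.6 GPa/(g/cm^3)


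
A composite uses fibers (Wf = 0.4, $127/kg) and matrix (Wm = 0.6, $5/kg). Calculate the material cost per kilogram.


Cost = cost_f*Wf + cost_m*Wm = 127*0.4 + 5*0.6 = $53.8/kg

$53.8/kg


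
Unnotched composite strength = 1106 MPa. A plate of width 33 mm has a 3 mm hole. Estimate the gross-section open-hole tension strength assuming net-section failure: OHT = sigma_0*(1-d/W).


OHT = sigma_0*(1-d/W) = 1106*(1-3/33) = 1005.5 MPa

1005.5 MPa


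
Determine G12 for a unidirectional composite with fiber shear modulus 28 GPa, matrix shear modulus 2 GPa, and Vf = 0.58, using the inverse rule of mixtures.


1/G12 = Vf/Gf + (1-Vf)/Gm = 0.58/28 + 0.42/2
G12 = 4.33 GPa

4.33 GPa


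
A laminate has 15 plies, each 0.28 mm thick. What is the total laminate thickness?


h = n * t_ply = 15 * 0.28 = 4.2 mm

4.2 mm


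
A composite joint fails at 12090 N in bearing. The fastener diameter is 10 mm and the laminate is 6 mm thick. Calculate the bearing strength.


sigma_br = F/(d*h) = 12090/(10*6) = 201.5 MPa

201.5 MPa


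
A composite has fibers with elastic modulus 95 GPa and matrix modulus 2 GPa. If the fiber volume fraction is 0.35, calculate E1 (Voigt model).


E1 = Ef*Vf + Em*(1-Vf) = 95*0.35 + 2*0.65 = 34.55 GPa

34.55 GPa


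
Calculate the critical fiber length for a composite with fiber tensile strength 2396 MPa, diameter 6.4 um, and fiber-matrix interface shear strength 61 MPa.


Lc = sigma_f * d / (2 * tau_i) = 2396 * 6.4 / (2 * 61) = 125.7 um

125.7 um


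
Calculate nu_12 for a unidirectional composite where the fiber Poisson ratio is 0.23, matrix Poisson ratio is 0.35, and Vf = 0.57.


nu_12 = nu_f*Vf + nu_m*(1-Vf) = 0.23*0.57 + 0.35*0.43 = 0.2816

0.2816


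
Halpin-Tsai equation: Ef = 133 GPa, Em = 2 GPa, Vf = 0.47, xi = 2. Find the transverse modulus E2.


eta = (Ef/Em - 1)/(Ef/Em + xi) = (66.5 - 1)/(66.5 + 2) = 0.9562
E2 = Em*(1+xi*eta*Vf)/(1-eta*Vf) = 6.9 GPa

6.9 GPa


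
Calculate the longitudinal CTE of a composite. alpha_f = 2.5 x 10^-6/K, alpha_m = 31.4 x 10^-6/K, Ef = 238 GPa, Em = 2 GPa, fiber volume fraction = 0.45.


E1 = Ef*Vf + Em*(1-Vf) = 108.2
alpha_1 = (alpha_f*Ef*Vf + alpha_m*Em*(1-Vf))/E1 = 2.79 x 10^-6/K

2.79 x 10^-6/K


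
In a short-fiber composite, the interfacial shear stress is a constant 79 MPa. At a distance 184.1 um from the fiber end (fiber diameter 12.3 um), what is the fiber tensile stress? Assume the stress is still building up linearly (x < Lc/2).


Force balance: sigma_f * (pi*d^2/4) = tau * (pi*d) * x  ->  sigma_f = 4 * tau * x / d
sigma_f = 4 * 79 * 184.1 / 12.3 = 4729.7 MPa

4729.7 MPa


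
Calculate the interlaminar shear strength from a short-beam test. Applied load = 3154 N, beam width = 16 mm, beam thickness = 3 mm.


ILSS = 3F/(4bh) = 3*3154/(4*16*3) = 49.28 MPa

49.28 MPa


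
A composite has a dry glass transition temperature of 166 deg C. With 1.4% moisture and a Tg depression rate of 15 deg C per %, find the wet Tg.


Tg_wet = Tg_dry - k*moisture = 166 - 15*1.4 = 145.0 deg C

145.0 deg C


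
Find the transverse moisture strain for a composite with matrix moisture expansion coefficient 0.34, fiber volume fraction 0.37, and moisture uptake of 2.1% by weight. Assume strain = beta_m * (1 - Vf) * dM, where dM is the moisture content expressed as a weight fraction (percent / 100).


dM = 2.1/100 = 0.021
strain = beta_m * (1-Vf) * dM = 0.34 * 0.63 * 0.021 = 0.0044982

0.0044982


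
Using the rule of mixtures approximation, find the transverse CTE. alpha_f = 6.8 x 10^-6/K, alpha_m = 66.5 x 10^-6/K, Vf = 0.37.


alpha_2 = alpha_f*Vf + alpha_m*(1-Vf) = 6.8*0.37 + 66.5*0.63 = 44.4 x 10^-6/K

44.4 x 10^-6/K


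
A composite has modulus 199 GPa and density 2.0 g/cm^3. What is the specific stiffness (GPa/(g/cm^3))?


Specific stiffness = E/rho = 199/2.0 = 99.5 GPa/(g/cm^3)

99.5 GPa/(g/cm^3)


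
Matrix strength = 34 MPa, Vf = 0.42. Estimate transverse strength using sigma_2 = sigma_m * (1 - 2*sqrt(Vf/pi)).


factor = 1 - 2*sqrt(0.42/pi) = 0.2687
sigma_2 = 34 * 0.2687 = 9.14 MPa

9.14 MPa


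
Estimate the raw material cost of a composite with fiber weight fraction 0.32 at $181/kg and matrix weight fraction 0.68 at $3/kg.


Cost = cost_f*Wf + cost_m*Wm = 181*0.32 + 3*0.68 = $59.96/kg

$59.96/kg


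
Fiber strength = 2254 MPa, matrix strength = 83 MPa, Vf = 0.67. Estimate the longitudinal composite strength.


sigma_1 = sigma_f*Vf + sigma_m*(1-Vf) = 2254*0.67 + 83*0.33 = 1537.6 MPa

1537.6 MPa


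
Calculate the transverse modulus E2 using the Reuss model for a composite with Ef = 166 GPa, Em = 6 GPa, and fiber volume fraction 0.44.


1/E2 = Vf/Ef + (1-Vf)/Em = 0.44/166 + 0.56/6
E2 = 10.42 GPa

10.42 GPa


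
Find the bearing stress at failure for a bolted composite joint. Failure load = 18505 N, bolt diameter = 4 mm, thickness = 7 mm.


sigma_br = F/(d*h) = 18505/(4*7) = 660.9 MPa

660.9 MPa


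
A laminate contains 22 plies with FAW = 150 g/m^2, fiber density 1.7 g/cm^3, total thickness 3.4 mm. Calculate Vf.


Vf = n * FAW / (rho_f * h * 1000) = 22 * 150 / (1.7 * 3.4 * 1000) = 0.5709

0.5709


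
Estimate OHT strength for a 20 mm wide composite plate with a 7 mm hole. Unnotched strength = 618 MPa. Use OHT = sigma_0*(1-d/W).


OHT = sigma_0*(1-d/W) = 618*(1-7/20) = 401.7 MPa

401.7 MPa


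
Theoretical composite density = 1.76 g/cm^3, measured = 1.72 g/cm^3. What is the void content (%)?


Void% = (rho_theo - rho_actual)/rho_theo * 100 = (1.76 - 1.72)/1.76 * 100 = 2.27%

2.27%


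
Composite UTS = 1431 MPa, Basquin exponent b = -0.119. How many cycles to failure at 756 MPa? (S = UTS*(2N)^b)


N = 0.5 * (S/UTS)^(1/b) = 0.5 * (756/1431)^(1/-0.119) = 106.5838 cycles

106.5838 cycles


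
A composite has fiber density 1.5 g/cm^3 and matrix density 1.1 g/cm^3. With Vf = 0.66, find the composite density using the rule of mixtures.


rho_c = rho_f*Vf + rho_m*(1-Vf) = 1.5*0.66 + 1.1*0.34 = 1.364 g/cm^3

1.364 g/cm^3


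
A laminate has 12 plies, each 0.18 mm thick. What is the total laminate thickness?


h = n * t_ply = 12 * 0.18 = 2.16 mm

2.16 mm


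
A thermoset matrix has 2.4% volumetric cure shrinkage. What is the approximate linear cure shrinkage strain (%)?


Linear shrinkage ≈ vol_shrink/3 = 2.4/3 = 0.8%

0.8%


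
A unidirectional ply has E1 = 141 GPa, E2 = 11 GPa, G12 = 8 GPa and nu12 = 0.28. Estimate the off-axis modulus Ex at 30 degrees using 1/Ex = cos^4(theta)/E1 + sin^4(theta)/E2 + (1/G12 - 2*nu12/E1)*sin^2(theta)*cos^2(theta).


cos^4(30) = 0.5625, sin^4(30) = 0.0625, sin^2(30)*cos^2(30) = 0.1875
1/G12 - 2*nu12/E1 = 1/8 - 2*0.28/141 = 0.121028 GPa^-1
1/Ex = 0.5625/141 + 0.0625/11 + 0.121028*0.1875 = 0.032364 GPa^-1
Ex = 30.9 GPa

30.9 GPa


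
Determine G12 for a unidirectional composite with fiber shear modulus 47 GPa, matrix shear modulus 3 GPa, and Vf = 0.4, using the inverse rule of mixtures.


1/G12 = Vf/Gf + (1-Vf)/Gm = 0.4/47 + 0.6/3
G12 = 4.8 GPa

4.8 GPa


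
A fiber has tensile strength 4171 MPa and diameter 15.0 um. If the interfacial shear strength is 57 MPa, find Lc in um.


Lc = sigma_f * d / (2 * tau_i) = 4171 * 15.0 / (2 * 57) = 548.8 um

548.8 um


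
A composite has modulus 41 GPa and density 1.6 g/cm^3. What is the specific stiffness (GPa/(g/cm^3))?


Specific stiffness = E/rho = 41/1.6 = 25.6 GPa/(g/cm^3)

25.6 GPa/(g/cm^3)


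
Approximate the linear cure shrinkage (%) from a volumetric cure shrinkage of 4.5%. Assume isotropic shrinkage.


Linear shrinkage ≈ vol_shrink/3 = 4.5/3 = 1.5%

1.5%


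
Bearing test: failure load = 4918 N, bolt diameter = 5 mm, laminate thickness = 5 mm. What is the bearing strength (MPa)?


sigma_br = F/(d*h) = 4918/(5*5) = 196.7 MPa

196.7 MPa


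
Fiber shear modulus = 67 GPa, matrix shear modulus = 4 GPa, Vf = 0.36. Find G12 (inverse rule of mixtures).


1/G12 = Vf/Gf + (1-Vf)/Gm = 0.36/67 + 0.64/4
G12 = 6.05 GPa

6.05 GPa


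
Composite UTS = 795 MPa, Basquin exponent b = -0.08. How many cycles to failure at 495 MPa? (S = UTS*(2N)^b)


N = 0.5 * (S/UTS)^(1/b) = 0.5 * (495/795)^(1/-0.08) = 186.6354 cycles

186.6354 cycles


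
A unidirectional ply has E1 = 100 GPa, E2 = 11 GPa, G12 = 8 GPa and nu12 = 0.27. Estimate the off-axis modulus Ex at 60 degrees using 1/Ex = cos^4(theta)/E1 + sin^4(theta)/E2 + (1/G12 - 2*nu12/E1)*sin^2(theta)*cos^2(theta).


cos^4(60) = 0.0625, sin^4(60) = 0.5625, sin^2(60)*cos^2(60) = 0.1875
1/G12 - 2*nu12/E1 = 1/8 - 2*0.27/100 = 0.1196 GPa^-1
1/Ex = 0.0625/100 + 0.5625/11 + 0.1196*0.1875 = 0.0741864 GPa^-1
Ex = 13.48 GPa

13.48 GPa


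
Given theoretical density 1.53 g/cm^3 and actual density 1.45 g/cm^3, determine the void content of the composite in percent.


Void% = (rho_theo - rho_actual)/rho_theo * 100 = (1.53 - 1.45)/1.53 * 100 = 5.23%

5.23%


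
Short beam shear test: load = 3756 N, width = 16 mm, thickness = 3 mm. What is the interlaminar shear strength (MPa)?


ILSS = 3F/(4bh) = 3*3756/(4*16*3) = 58.69 MPa

58.69 MPa


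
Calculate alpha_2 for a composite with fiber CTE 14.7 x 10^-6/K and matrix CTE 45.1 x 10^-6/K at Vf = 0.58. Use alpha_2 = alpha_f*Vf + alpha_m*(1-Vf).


alpha_2 = alpha_f*Vf + alpha_m*(1-Vf) = 14.7*0.58 + 45.1*0.42 = 27.5 x 10^-6/K

27.5 x 10^-6/K


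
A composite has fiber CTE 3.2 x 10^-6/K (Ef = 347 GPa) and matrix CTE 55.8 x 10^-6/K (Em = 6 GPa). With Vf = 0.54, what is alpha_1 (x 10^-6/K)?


E1 = Ef*Vf + Em*(1-Vf) = 190.14
alpha_1 = (alpha_f*Ef*Vf + alpha_m*Em*(1-Vf))/E1 = 3.96 x 10^-6/K

3.96 x 10^-6/K


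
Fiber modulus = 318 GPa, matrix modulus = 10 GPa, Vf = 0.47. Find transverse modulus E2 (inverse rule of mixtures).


1/E2 = Vf/Ef + (1-Vf)/Em = 0.47/318 + 0.53/10
E2 = 18.36 GPa

18.36 GPa


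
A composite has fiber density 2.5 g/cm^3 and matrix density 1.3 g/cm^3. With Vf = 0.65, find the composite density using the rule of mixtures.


rho_c = rho_f*Vf + rho_m*(1-Vf) = 2.5*0.65 + 1.3*0.35 = 2.08 g/cm^3

2.08 g/cm^3


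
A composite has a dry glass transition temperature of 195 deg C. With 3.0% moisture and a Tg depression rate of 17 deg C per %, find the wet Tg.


Tg_wet = Tg_dry - k*moisture = 195 - 17*3.0 = 144.0 deg C

144.0 deg C


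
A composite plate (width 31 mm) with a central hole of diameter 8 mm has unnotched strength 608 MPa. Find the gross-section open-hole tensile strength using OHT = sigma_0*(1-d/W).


OHT = sigma_0*(1-d/W) = 608*(1-8/31) = 451.1 MPa

451.1 MPa


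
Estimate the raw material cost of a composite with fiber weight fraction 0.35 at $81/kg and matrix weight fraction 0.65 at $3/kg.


Cost = cost_f*Wf + cost_m*Wm = 81*0.35 + 3*0.65 = $30.3/kg

$30.3/kg


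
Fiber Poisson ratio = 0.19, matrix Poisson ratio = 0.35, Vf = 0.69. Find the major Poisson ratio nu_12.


nu_12 = nu_f*Vf + nu_m*(1-Vf) = 0.19*0.69 + 0.35*0.31 = 0.2396

0.2396


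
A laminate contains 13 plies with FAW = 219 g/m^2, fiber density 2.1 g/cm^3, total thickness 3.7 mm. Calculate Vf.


Vf = n * FAW / (rho_f * h * 1000) = 13 * 219 / (2.1 * 3.7 * 1000) = 0.3664

0.3664


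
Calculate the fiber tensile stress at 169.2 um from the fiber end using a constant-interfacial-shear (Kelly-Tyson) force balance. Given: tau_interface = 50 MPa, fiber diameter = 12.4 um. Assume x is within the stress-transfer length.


Force balance: sigma_f * (pi*d^2/4) = tau * (pi*d) * x  ->  sigma_f = 4 * tau * x / d
sigma_f = 4 * 50 * 169.2 / 12.4 = 2729.0 MPa

2729.0 MPa


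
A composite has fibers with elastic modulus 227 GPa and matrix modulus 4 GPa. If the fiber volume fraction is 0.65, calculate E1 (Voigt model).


E1 = Ef*Vf + Em*(1-Vf) = 227*0.65 + 4*0.35 = 148.95 GPa

148.95 GPa


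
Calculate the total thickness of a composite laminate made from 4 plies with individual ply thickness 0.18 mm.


h = n * t_ply = 4 * 0.18 = 0.72 mm

0.72 mm


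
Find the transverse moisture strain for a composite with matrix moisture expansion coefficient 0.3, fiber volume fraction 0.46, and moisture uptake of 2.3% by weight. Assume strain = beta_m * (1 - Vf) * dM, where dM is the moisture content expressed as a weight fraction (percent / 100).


dM = 2.3/100 = 0.023
strain = beta_m * (1-Vf) * dM = 0.3 * 0.54 * 0.023 = 0.003726

0.003726


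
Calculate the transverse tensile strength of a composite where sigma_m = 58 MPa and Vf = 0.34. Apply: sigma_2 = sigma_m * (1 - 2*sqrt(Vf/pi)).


factor = 1 - 2*sqrt(0.34/pi) = 0.342
sigma_2 = 58 * 0.342 = 19.84 MPa

19.84 MPa


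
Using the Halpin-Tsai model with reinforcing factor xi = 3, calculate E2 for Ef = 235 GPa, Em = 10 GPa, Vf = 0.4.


eta = (Ef/Em - 1)/(Ef/Em + xi) = (23.5 - 1)/(23.5 + 3) = 0.8491
E2 = Em*(1+xi*eta*Vf)/(1-eta*Vf) = 30.57 GPa

30.57 GPa


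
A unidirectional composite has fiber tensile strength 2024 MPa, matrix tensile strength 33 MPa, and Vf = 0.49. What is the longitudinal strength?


sigma_1 = sigma_f*Vf + sigma_m*(1-Vf) = 2024*0.49 + 33*0.51 = 1008.6 MPa

1008.6 MPa


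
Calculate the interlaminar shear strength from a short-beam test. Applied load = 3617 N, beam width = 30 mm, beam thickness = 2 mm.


ILSS = 3F/(4bh) = 3*3617/(4*30*2) = 45.21 MPa

45.21 MPa


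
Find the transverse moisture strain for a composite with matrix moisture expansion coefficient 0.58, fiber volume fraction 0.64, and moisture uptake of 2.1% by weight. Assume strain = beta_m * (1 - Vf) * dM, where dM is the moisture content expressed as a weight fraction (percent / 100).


dM = 2.1/100 = 0.021
strain = beta_m * (1-Vf) * dM = 0.58 * 0.36 * 0.021 = 0.0043848

0.0043848


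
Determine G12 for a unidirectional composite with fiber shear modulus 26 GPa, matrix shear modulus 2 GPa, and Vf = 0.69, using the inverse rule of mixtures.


1/G12 = Vf/Gf + (1-Vf)/Gm = 0.69/26 + 0.31/2
G12 = 5.51 GPa

5.51 GPa


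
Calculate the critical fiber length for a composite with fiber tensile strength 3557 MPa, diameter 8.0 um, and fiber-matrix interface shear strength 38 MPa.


Lc = sigma_f * d / (2 * tau_i) = 3557 * 8.0 / (2 * 38) = 374.4 um

374.4 um


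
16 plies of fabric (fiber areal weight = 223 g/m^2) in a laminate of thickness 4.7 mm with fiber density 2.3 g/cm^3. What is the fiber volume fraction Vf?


Vf = n * FAW / (rho_f * h * 1000) = 16 * 223 / (2.3 * 4.7 * 1000) = 0.3301

0.3301


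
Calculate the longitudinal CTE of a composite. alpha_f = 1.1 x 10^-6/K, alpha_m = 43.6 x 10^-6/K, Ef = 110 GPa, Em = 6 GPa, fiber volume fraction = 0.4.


E1 = Ef*Vf + Em*(1-Vf) = 47.6
alpha_1 = (alpha_f*Ef*Vf + alpha_m*Em*(1-Vf))/E1 = 4.31 x 10^-6/K

4.31 x 10^-6/K


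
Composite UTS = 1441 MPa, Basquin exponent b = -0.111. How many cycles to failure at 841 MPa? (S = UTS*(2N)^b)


N = 0.5 * (S/UTS)^(1/b) = 0.5 * (841/1441)^(1/-0.111) = 63.9571 cycles

63.9571 cycles


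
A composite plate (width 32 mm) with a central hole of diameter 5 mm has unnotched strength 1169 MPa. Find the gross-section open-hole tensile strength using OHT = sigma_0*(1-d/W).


OHT = sigma_0*(1-d/W) = 1169*(1-5/32) = 986.3 MPa

986.3 MPa


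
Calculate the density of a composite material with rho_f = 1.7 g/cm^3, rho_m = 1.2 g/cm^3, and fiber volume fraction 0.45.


rho_c = rho_f*Vf + rho_m*(1-Vf) = 1.7*0.45 + 1.2*0.55 = 1.425 g/cm^3

1.425 g/cm^3


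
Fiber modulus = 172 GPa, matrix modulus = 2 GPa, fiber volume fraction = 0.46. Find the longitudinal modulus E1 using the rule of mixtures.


E1 = Ef*Vf + Em*(1-Vf) = 172*0.46 + 2*0.54 = 80.2 GPa

80.2 GPa


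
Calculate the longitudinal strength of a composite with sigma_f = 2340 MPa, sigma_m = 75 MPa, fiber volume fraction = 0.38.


sigma_1 = sigma_f*Vf + sigma_m*(1-Vf) = 2340*0.38 + 75*0.62 = 935.7 MPa

935.7 MPa


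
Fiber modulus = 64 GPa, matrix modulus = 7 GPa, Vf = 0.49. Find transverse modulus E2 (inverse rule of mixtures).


1/E2 = Vf/Ef + (1-Vf)/Em = 0.49/64 + 0.51/7
E2 = 12.42 GPa

12.42 GPa


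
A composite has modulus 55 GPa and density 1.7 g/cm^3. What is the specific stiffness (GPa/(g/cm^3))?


Specific stiffness = E/rho = 55/1.7 = 32.4 GPa/(g/cm^3)

32.4 GPa/(g/cm^3)


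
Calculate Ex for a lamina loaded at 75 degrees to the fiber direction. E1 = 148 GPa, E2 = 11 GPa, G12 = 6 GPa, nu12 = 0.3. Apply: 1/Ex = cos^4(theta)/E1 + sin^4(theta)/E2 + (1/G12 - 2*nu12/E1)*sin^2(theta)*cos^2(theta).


cos^4(75) = 0.004487, sin^4(75) = 0.870513, sin^2(75)*cos^2(75) = 0.0625
1/G12 - 2*nu12/E1 = 1/6 - 2*0.3/148 = 0.162613 GPa^-1
1/Ex = 0.004487/148 + 0.870513/11 + 0.162613*0.0625 = 0.0893311 GPa^-1
Ex = 11.19 GPa

11.19 GPa


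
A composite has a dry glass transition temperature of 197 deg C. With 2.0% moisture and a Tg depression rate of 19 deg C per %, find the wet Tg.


Tg_wet = Tg_dry - k*moisture = 197 - 19*2.0 = 159.0 deg C

159.0 deg C


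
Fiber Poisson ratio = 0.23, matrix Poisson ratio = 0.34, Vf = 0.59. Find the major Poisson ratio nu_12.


nu_12 = nu_f*Vf + nu_m*(1-Vf) = 0.23*0.59 + 0.34*0.41 = 0.2751

0.2751


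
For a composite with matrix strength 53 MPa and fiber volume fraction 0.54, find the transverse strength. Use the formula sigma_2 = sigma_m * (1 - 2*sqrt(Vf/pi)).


factor = 1 - 2*sqrt(0.54/pi) = 0.1708
sigma_2 = 53 * 0.1708 = 9.05 MPa

9.05 MPa


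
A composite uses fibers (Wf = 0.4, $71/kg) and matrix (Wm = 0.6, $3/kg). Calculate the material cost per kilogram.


Cost = cost_f*Wf + cost_m*Wm = 71*0.4 + 3*0.6 = $30.2/kg

$30.2/kg


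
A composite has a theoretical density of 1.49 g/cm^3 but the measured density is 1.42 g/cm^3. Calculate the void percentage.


Void% = (rho_theo - rho_actual)/rho_theo * 100 = (1.49 - 1.42)/1.49 * 100 = 4.7%

4.7%


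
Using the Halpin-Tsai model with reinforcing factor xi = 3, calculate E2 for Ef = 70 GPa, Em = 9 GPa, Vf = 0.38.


eta = (Ef/Em - 1)/(Ef/Em + xi) = (7.7778 - 1)/(7.7778 + 3) = 0.6289
E2 = Em*(1+xi*eta*Vf)/(1-eta*Vf) = 20.3 GPa

20.3 GPa


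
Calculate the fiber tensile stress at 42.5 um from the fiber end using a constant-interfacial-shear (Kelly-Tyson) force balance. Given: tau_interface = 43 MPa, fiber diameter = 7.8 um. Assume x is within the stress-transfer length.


Force balance: sigma_f * (pi*d^2/4) = tau * (pi*d) * x  ->  sigma_f = 4 * tau * x / d
sigma_f = 4 * 43 * 42.5 / 7.8 = 937.2 MPa

937.2 MPa


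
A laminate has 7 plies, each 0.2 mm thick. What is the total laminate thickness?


h = n * t_ply = 7 * 0.2 = 1.4 mm

1.4 mm


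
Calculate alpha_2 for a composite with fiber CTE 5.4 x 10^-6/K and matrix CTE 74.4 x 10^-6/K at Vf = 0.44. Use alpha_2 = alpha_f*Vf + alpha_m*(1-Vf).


alpha_2 = alpha_f*Vf + alpha_m*(1-Vf) = 5.4*0.44 + 74.4*0.56 = 44.0 x 10^-6/K

44.0 x 10^-6/K


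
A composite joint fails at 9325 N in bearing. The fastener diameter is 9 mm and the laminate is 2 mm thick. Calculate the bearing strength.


sigma_br = F/(d*h) = 9325/(9*2) = 518.1 MPa

518.1 MPa


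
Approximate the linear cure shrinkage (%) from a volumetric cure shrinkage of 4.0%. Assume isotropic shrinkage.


Linear shrinkage ≈ vol_shrink/3 = 4.0/3 = 1.333%

1.333%


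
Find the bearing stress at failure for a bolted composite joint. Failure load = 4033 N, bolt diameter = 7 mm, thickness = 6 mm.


sigma_br = F/(d*h) = 4033/(7*6) = 96.0 MPa

96.0 MPa


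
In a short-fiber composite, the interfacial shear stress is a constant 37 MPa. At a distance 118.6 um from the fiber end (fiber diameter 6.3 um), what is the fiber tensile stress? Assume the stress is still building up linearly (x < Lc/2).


Force balance: sigma_f * (pi*d^2/4) = tau * (pi*d) * x  ->  sigma_f = 4 * tau * x / d
sigma_f = 4 * 37 * 118.6 / 6.3 = 2786.2 MPa

2786.2 MPa


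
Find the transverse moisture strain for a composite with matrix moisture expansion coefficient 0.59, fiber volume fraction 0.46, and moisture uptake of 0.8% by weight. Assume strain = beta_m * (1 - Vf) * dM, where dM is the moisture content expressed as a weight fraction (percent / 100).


dM = 0.8/100 = 0.008
strain = beta_m * (1-Vf) * dM = 0.59 * 0.54 * 0.008 = 0.0025488

0.0025488


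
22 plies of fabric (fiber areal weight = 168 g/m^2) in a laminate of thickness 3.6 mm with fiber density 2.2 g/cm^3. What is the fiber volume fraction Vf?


Vf = n * FAW / (rho_f * h * 1000) = 22 * 168 / (2.2 * 3.6 * 1000) = 0.4667

0.4667


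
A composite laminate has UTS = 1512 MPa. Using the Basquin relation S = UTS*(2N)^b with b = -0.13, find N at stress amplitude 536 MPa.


N = 0.5 * (S/UTS)^(1/b) = 0.5 * (536/1512)^(1/-0.13) = 1457.0867 cycles

1457.0867 cycles


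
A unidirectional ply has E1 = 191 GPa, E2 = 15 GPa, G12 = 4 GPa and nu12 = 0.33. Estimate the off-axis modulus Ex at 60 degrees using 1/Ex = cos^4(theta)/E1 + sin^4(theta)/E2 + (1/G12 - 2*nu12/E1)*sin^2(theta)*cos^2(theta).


cos^4(60) = 0.0625, sin^4(60) = 0.5625, sin^2(60)*cos^2(60) = 0.1875
1/G12 - 2*nu12/E1 = 1/4 - 2*0.33/191 = 0.246545 GPa^-1
1/Ex = 0.0625/191 + 0.5625/15 + 0.246545*0.1875 = 0.0840543 GPa^-1
Ex = 11.9 GPa

11.9 GPa


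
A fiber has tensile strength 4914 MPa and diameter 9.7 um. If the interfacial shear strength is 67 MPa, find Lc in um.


Lc = sigma_f * d / (2 * tau_i) = 4914 * 9.7 / (2 * 67) = 355.7 um

355.7 um


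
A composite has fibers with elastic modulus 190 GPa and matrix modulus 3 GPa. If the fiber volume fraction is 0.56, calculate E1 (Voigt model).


E1 = Ef*Vf + Em*(1-Vf) = 190*0.56 + 3*0.44 = 107.72 GPa

107.72 GPa


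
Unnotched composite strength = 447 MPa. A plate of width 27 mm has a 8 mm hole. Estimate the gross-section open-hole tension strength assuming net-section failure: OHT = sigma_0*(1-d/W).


OHT = sigma_0*(1-d/W) = 447*(1-8/27) = 314.6 MPa

314.6 MPa


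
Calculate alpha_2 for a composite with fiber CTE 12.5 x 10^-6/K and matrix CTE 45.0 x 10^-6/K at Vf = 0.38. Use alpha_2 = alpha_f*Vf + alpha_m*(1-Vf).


alpha_2 = alpha_f*Vf + alpha_m*(1-Vf) = 12.5*0.38 + 45.0*0.62 = 32.7 x 10^-6/K

32.7 x 10^-6/K


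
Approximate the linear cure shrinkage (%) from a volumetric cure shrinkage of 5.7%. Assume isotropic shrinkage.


Linear shrinkage ≈ vol_shrink/3 = 5.7/3 = 1.9%

1.9%


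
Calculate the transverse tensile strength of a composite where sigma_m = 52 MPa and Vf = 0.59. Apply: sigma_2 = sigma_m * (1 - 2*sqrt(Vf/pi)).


factor = 1 - 2*sqrt(0.59/pi) = 0.1333
sigma_2 = 52 * 0.1333 = 6.93 MPa

6.93 MPa


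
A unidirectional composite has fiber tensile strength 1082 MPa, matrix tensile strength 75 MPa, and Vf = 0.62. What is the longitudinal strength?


sigma_1 = sigma_f*Vf + sigma_m*(1-Vf) = 1082*0.62 + 75*0.38 = 699.3 MPa

699.3 MPa


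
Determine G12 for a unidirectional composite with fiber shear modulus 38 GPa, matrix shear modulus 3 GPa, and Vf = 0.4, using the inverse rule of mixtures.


1/G12 = Vf/Gf + (1-Vf)/Gm = 0.4/38 + 0.6/3
G12 = 4.75 GPa

4.75 GPa


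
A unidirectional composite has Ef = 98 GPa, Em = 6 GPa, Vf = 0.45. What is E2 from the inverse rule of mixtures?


1/E2 = Vf/Ef + (1-Vf)/Em = 0.45/98 + 0.55/6
E2 = 10.39 GPa

10.39 GPa


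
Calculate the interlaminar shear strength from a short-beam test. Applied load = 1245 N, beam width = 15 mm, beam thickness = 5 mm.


ILSS = 3F/(4bh) = 3*1245/(4*15*5) = 12.45 MPa

12.45 MPa


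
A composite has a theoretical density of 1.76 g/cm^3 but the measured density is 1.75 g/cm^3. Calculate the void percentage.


Void% = (rho_theo - rho_actual)/rho_theo * 100 = (1.76 - 1.75)/1.76 * 100 = 0.57%

0.57%


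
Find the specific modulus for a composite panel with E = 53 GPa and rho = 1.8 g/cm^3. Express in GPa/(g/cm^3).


Specific stiffness = E/rho = 53/1.8 = 29.4 GPa/(g/cm^3)

29.4 GPa/(g/cm^3)


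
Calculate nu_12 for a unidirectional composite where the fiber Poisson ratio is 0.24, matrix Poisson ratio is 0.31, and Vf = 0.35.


nu_12 = nu_f*Vf + nu_m*(1-Vf) = 0.24*0.35 + 0.31*0.65 = 0.2855

0.2855


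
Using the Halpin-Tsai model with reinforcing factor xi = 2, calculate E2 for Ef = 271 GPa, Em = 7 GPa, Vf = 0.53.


eta = (Ef/Em - 1)/(Ef/Em + xi) = (38.7143 - 1)/(38.7143 + 2) = 0.9263
E2 = Em*(1+xi*eta*Vf)/(1-eta*Vf) = 27.25 GPa

27.25 GPa


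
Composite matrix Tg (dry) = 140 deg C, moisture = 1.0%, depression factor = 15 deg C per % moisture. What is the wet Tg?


Tg_wet = Tg_dry - k*moisture = 140 - 15*1.0 = 125.0 deg C

125.0 deg C


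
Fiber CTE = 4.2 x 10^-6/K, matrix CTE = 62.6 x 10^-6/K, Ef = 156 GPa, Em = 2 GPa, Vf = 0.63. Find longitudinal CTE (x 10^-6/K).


E1 = Ef*Vf + Em*(1-Vf) = 99.02
alpha_1 = (alpha_f*Ef*Vf + alpha_m*Em*(1-Vf))/E1 = 4.64 x 10^-6/K

4.64 x 10^-6/K


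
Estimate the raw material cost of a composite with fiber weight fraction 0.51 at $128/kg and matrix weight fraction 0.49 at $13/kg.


Cost = cost_f*Wf + cost_m*Wm = 128*0.51 + 13*0.49 = $71.65/kg

$71.65/kg


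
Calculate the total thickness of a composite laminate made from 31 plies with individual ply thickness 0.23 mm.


h = n * t_ply = 31 * 0.23 = 7.13 mm

7.13 mm
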